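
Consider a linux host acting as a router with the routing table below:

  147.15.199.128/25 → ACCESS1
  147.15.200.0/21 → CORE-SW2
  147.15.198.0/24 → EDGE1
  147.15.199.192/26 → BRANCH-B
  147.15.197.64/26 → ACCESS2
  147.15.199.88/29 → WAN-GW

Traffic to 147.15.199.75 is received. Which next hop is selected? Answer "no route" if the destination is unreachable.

no route

No entry's prefix contains 147.15.199.75; there is no default route.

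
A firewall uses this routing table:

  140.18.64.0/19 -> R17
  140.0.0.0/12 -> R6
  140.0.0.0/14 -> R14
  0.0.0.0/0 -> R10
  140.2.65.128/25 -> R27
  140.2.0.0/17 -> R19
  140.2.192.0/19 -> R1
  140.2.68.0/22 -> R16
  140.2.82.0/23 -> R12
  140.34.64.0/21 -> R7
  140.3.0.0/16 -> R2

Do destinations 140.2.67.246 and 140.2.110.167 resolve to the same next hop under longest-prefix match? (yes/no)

yes

140.2.67.246: longest match 140.2.0.0/17 -> R19
140.2.110.167: longest match 140.2.0.0/17 -> R19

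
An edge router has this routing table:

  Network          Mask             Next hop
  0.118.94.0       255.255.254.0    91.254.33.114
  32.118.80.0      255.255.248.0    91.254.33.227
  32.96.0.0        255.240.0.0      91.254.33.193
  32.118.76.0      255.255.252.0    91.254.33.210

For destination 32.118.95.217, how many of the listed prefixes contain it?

0

No listed prefix contains 32.118.95.217.
Total matching entries: 0.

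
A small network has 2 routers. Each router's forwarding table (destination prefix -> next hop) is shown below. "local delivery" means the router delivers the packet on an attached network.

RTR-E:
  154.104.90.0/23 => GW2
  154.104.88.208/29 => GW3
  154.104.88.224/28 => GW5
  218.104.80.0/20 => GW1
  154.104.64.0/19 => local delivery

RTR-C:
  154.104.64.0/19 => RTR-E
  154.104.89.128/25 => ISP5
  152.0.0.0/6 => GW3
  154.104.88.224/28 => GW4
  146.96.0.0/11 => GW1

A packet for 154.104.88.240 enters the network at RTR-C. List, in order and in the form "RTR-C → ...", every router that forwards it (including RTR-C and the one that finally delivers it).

At RTR-C: longest match for 154.104.88.240 is 154.104.64.0/19 -> RTR-E
At RTR-E: longest match for 154.104.88.240 is 154.104.64.0/19 -> local delivery

RTR-C → RTR-E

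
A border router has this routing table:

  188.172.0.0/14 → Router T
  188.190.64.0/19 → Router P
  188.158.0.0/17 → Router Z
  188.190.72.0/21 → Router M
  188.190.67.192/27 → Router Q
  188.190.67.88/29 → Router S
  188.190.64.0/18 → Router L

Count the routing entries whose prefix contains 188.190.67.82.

Prefixes containing 188.190.67.82:
  188.190.64.0/18 (188.190.64.0 - 188.190.127.255)
  188.190.64.0/19 (188.190.64.0 - 188.190.95.255)
Total matching entries: 2.

2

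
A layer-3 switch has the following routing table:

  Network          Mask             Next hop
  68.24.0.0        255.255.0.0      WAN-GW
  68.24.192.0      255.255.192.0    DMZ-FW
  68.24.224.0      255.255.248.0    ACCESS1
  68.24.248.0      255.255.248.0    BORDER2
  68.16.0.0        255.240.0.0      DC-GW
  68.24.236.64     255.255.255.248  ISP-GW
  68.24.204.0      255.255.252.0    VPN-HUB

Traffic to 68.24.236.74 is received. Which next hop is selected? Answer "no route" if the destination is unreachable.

DMZ-FW

Routes whose prefix contains 68.24.236.74:
  68.16.0.0/12 (68.16.0.0 - 68.31.255.255) -> DC-GW
  68.24.0.0/16 (68.24.0.0 - 68.24.255.255) -> WAN-GW
  68.24.192.0/18 (68.24.192.0 - 68.24.255.255) -> DMZ-FW
More-specific entries that do NOT match:
  68.24.236.64/29 (68.24.236.64 - 68.24.236.71) does not contain 68.24.236.74
  68.24.204.0/22 (68.24.204.0 - 68.24.207.255) does not contain 68.24.236.74
  68.24.224.0/21 (68.24.224.0 - 68.24.231.255) does not contain 68.24.236.74
  68.24.248.0/21 (68.24.248.0 - 68.24.255.255) does not contain 68.24.236.74
Longest matching prefix is /18 -> next hop DMZ-FW.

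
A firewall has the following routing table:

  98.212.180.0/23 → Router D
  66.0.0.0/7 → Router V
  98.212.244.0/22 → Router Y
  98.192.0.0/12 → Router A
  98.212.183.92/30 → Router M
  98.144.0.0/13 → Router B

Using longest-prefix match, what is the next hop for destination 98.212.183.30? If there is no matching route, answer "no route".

No entry's prefix contains 98.212.183.30; there is no default route.

no route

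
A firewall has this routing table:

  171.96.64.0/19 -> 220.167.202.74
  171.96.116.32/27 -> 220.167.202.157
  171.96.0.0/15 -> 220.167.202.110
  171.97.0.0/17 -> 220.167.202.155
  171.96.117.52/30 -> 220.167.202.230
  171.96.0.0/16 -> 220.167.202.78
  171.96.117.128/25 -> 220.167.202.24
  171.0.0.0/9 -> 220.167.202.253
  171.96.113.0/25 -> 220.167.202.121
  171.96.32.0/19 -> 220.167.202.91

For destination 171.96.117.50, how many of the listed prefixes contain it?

3

Prefixes containing 171.96.117.50:
  171.0.0.0/9 (171.0.0.0 - 171.127.255.255)
  171.96.0.0/15 (171.96.0.0 - 171.97.255.255)
  171.96.0.0/16 (171.96.0.0 - 171.96.255.255)
Total matching entries: 3.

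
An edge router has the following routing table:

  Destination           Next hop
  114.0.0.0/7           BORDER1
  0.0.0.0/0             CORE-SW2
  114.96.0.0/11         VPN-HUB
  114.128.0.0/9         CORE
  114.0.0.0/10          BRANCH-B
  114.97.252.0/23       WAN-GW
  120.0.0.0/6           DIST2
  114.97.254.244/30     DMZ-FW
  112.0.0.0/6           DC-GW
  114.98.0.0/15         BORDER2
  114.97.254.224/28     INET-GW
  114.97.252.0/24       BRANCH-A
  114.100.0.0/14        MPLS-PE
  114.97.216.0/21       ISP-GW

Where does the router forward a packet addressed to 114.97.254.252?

VPN-HUB

Routes whose prefix contains 114.97.254.252:
  0.0.0.0/0 (default, matches everything) -> CORE-SW2
  112.0.0.0/6 (112.0.0.0 - 115.255.255.255) -> DC-GW
  114.0.0.0/7 (114.0.0.0 - 115.255.255.255) -> BORDER1
  114.96.0.0/11 (114.96.0.0 - 114.127.255.255) -> VPN-HUB
More-specific entries that do NOT match:
  114.97.254.244/30 (114.97.254.244 - 114.97.254.247) does not contain 114.97.254.252
  114.97.254.224/28 (114.97.254.224 - 114.97.254.239) does not contain 114.97.254.252
  114.97.252.0/24 (114.97.252.0 - 114.97.252.255) does not contain 114.97.254.252
  114.97.252.0/23 (114.97.252.0 - 114.97.253.255) does not contain 114.97.254.252
  114.97.216.0/21 (114.97.216.0 - 114.97.223.255) does not contain 114.97.254.252
  114.98.0.0/15 (114.98.0.0 - 114.99.255.255) does not contain 114.97.254.252
  114.100.0.0/14 (114.100.0.0 - 114.103.255.255) does not contain 114.97.254.252
Longest matching prefix is /11 -> next hop VPN-HUB.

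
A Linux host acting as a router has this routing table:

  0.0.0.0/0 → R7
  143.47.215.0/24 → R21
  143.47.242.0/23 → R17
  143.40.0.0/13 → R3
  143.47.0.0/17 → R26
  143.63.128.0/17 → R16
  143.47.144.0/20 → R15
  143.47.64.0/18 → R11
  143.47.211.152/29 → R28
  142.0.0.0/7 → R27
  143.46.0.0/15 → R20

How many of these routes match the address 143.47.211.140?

4

Prefixes containing 143.47.211.140:
  0.0.0.0/0 (default, matches everything)
  142.0.0.0/7 (142.0.0.0 - 143.255.255.255)
  143.40.0.0/13 (143.40.0.0 - 143.47.255.255)
  143.46.0.0/15 (143.46.0.0 - 143.47.255.255)
Total matching entries: 4.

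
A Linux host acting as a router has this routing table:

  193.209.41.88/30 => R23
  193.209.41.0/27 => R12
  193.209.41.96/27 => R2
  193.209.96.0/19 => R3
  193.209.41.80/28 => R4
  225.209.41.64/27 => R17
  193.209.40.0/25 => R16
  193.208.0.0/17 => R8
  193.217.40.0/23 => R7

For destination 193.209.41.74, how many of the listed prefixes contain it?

No listed prefix contains 193.209.41.74.
Total matching entries: 0.

0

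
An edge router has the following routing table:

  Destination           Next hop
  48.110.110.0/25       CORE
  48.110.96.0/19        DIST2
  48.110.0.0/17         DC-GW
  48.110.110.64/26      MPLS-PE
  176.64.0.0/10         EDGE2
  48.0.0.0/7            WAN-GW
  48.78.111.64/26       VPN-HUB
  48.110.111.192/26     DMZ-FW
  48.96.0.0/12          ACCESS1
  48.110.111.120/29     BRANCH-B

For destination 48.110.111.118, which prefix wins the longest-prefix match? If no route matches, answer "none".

48.110.96.0/19

Entries matching 48.110.111.118:
  48.0.0.0/7 (48.0.0.0 - 49.255.255.255)
  48.96.0.0/12 (48.96.0.0 - 48.111.255.255)
  48.110.0.0/17 (48.110.0.0 - 48.110.127.255)
  48.110.96.0/19 (48.110.96.0 - 48.110.127.255)
Most specific is 48.110.96.0/19.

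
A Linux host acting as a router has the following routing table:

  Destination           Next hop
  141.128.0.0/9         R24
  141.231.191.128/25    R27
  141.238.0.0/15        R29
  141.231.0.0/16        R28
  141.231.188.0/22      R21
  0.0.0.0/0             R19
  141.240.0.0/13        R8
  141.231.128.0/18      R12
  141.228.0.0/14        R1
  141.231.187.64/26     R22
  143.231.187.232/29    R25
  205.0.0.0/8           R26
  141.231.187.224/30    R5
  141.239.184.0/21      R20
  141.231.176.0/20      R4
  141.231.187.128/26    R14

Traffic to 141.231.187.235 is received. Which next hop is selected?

Routes whose prefix contains 141.231.187.235:
  0.0.0.0/0 (default, matches everything) -> R19
  141.128.0.0/9 (141.128.0.0 - 141.255.255.255) -> R24
  141.228.0.0/14 (141.228.0.0 - 141.231.255.255) -> R1
  141.231.0.0/16 (141.231.0.0 - 141.231.255.255) -> R28
  141.231.128.0/18 (141.231.128.0 - 141.231.191.255) -> R12
  141.231.176.0/20 (141.231.176.0 - 141.231.191.255) -> R4
More-specific entries that do NOT match:
  141.231.187.224/30 (141.231.187.224 - 141.231.187.227) does not contain 141.231.187.235
  143.231.187.232/29 (143.231.187.232 - 143.231.187.239) does not contain 141.231.187.235
  141.231.187.64/26 (141.231.187.64 - 141.231.187.127) does not contain 141.231.187.235
  141.231.187.128/26 (141.231.187.128 - 141.231.187.191) does not contain 141.231.187.235
  141.231.191.128/25 (141.231.191.128 - 141.231.191.255) does not contain 141.231.187.235
  141.231.188.0/22 (141.231.188.0 - 141.231.191.255) does not contain 141.231.187.235
  141.239.184.0/21 (141.239.184.0 - 141.239.191.255) does not contain 141.231.187.235
Longest matching prefix is /20 -> next hop R4.

R4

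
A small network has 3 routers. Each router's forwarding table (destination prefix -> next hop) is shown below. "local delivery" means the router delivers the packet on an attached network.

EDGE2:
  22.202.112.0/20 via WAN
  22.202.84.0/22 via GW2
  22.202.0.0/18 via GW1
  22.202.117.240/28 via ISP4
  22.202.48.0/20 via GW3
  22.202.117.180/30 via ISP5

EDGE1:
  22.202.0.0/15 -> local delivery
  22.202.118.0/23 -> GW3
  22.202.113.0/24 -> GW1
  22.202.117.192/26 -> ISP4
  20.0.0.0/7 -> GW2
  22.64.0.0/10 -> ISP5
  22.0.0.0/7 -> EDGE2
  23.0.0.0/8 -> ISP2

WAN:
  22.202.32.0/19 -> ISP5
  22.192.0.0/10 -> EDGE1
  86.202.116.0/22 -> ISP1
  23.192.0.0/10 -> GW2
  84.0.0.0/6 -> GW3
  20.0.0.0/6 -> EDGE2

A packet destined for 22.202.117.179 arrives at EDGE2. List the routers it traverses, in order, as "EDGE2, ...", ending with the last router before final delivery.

EDGE2, WAN, EDGE1

At EDGE2: longest match for 22.202.117.179 is 22.202.112.0/20 -> WAN
At WAN: longest match for 22.202.117.179 is 22.192.0.0/10 -> EDGE1
At EDGE1: longest match for 22.202.117.179 is 22.202.0.0/15 -> local delivery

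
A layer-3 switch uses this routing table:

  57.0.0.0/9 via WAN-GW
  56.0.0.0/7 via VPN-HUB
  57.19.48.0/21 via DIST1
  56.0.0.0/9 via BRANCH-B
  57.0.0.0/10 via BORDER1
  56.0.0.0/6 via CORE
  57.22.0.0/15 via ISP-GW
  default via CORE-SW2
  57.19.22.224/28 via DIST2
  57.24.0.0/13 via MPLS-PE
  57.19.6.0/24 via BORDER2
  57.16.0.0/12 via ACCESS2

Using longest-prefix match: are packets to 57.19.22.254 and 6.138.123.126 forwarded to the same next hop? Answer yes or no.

57.19.22.254: longest match 57.16.0.0/12 -> ACCESS2
6.138.123.126: longest match 0.0.0.0/0 -> CORE-SW2

no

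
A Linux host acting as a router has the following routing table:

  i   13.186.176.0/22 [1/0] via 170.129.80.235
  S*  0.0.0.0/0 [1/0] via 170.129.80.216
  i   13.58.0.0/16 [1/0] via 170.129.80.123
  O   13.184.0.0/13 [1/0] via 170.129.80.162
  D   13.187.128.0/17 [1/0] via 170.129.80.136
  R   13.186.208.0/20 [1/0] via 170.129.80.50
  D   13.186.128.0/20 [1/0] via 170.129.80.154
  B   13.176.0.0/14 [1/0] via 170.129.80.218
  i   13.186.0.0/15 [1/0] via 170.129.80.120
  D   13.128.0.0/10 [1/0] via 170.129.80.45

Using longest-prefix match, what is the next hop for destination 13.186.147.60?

Routes whose prefix contains 13.186.147.60:
  0.0.0.0/0 (default, matches everything) -> 170.129.80.216
  13.128.0.0/10 (13.128.0.0 - 13.191.255.255) -> 170.129.80.45
  13.184.0.0/13 (13.184.0.0 - 13.191.255.255) -> 170.129.80.162
  13.186.0.0/15 (13.186.0.0 - 13.187.255.255) -> 170.129.80.120
More-specific entries that do NOT match:
  13.186.176.0/22 (13.186.176.0 - 13.186.179.255) does not contain 13.186.147.60
  13.186.208.0/20 (13.186.208.0 - 13.186.223.255) does not contain 13.186.147.60
  13.186.128.0/20 (13.186.128.0 - 13.186.143.255) does not contain 13.186.147.60
  13.187.128.0/17 (13.187.128.0 - 13.187.255.255) does not contain 13.186.147.60
  13.58.0.0/16 (13.58.0.0 - 13.58.255.255) does not contain 13.186.147.60
Longest matching prefix is /15 -> next hop 170.129.80.120.

170.129.80.120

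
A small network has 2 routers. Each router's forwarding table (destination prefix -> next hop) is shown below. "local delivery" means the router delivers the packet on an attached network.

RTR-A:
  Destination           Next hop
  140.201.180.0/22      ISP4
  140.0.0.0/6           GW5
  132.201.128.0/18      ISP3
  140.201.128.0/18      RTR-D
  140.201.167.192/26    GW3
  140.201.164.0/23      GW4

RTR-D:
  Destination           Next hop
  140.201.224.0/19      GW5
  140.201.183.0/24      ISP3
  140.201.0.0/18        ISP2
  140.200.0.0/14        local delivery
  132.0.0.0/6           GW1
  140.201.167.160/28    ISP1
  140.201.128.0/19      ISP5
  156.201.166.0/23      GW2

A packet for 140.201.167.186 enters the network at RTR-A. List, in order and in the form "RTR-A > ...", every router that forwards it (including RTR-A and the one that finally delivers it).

At RTR-A: longest match for 140.201.167.186 is 140.201.128.0/18 -> RTR-D
At RTR-D: longest match for 140.201.167.186 is 140.200.0.0/14 -> local delivery

RTR-A > RTR-D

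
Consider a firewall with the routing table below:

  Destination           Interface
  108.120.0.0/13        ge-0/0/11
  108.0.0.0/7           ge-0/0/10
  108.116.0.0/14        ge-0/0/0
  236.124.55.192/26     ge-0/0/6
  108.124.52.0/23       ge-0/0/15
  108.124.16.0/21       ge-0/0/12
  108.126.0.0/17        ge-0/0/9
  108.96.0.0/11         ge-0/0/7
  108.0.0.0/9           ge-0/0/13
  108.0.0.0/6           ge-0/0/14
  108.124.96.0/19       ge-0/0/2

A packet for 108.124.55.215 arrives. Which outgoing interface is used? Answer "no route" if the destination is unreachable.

ge-0/0/11

Routes whose prefix contains 108.124.55.215:
  108.0.0.0/6 (108.0.0.0 - 111.255.255.255) -> ge-0/0/14
  108.0.0.0/7 (108.0.0.0 - 109.255.255.255) -> ge-0/0/10
  108.0.0.0/9 (108.0.0.0 - 108.127.255.255) -> ge-0/0/13
  108.96.0.0/11 (108.96.0.0 - 108.127.255.255) -> ge-0/0/7
  108.120.0.0/13 (108.120.0.0 - 108.127.255.255) -> ge-0/0/11
More-specific entries that do NOT match:
  236.124.55.192/26 (236.124.55.192 - 236.124.55.255) does not contain 108.124.55.215
  108.124.52.0/23 (108.124.52.0 - 108.124.53.255) does not contain 108.124.55.215
  108.124.16.0/21 (108.124.16.0 - 108.124.23.255) does not contain 108.124.55.215
  108.124.96.0/19 (108.124.96.0 - 108.124.127.255) does not contain 108.124.55.215
  108.126.0.0/17 (108.126.0.0 - 108.126.127.255) does not contain 108.124.55.215
  108.116.0.0/14 (108.116.0.0 - 108.119.255.255) does not contain 108.124.55.215
Longest matching prefix is /13 -> interface ge-0/0/11.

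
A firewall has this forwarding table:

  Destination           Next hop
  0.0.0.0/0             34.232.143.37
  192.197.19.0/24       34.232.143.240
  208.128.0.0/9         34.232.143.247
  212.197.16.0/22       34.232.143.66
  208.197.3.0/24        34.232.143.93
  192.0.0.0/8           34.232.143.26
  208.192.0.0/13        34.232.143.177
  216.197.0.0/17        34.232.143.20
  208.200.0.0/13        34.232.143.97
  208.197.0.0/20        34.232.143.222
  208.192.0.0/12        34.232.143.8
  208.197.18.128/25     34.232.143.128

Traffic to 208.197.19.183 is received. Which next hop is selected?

34.232.143.177

Routes whose prefix contains 208.197.19.183:
  0.0.0.0/0 (default, matches everything) -> 34.232.143.37
  208.128.0.0/9 (208.128.0.0 - 208.255.255.255) -> 34.232.143.247
  208.192.0.0/12 (208.192.0.0 - 208.207.255.255) -> 34.232.143.8
  208.192.0.0/13 (208.192.0.0 - 208.199.255.255) -> 34.232.143.177
More-specific entries that do NOT match:
  208.197.18.128/25 (208.197.18.128 - 208.197.18.255) does not contain 208.197.19.183
  192.197.19.0/24 (192.197.19.0 - 192.197.19.255) does not contain 208.197.19.183
  208.197.3.0/24 (208.197.3.0 - 208.197.3.255) does not contain 208.197.19.183
  212.197.16.0/22 (212.197.16.0 - 212.197.19.255) does not contain 208.197.19.183
  208.197.0.0/20 (208.197.0.0 - 208.197.15.255) does not contain 208.197.19.183
  216.197.0.0/17 (216.197.0.0 - 216.197.127.255) does not contain 208.197.19.183
Longest matching prefix is /13 -> next hop 34.232.143.177.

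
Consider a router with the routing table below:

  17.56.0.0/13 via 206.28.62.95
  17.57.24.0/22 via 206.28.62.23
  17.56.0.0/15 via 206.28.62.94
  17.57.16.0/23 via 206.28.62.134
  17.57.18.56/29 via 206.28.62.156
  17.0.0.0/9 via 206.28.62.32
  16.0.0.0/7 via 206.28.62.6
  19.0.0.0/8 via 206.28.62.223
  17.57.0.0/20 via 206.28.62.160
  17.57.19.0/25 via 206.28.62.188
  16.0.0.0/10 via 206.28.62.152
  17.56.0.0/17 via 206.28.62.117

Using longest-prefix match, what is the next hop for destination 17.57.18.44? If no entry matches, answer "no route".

206.28.62.94

Routes whose prefix contains 17.57.18.44:
  16.0.0.0/7 (16.0.0.0 - 17.255.255.255) -> 206.28.62.6
  17.0.0.0/9 (17.0.0.0 - 17.127.255.255) -> 206.28.62.32
  17.56.0.0/13 (17.56.0.0 - 17.63.255.255) -> 206.28.62.95
  17.56.0.0/15 (17.56.0.0 - 17.57.255.255) -> 206.28.62.94
More-specific entries that do NOT match:
  17.57.18.56/29 (17.57.18.56 - 17.57.18.63) does not contain 17.57.18.44
  17.57.19.0/25 (17.57.19.0 - 17.57.19.127) does not contain 17.57.18.44
  17.57.16.0/23 (17.57.16.0 - 17.57.17.255) does not contain 17.57.18.44
  17.57.24.0/22 (17.57.24.0 - 17.57.27.255) does not contain 17.57.18.44
  17.57.0.0/20 (17.57.0.0 - 17.57.15.255) does not contain 17.57.18.44
  17.56.0.0/17 (17.56.0.0 - 17.56.127.255) does not contain 17.57.18.44
Longest matching prefix is /15 -> next hop 206.28.62.94.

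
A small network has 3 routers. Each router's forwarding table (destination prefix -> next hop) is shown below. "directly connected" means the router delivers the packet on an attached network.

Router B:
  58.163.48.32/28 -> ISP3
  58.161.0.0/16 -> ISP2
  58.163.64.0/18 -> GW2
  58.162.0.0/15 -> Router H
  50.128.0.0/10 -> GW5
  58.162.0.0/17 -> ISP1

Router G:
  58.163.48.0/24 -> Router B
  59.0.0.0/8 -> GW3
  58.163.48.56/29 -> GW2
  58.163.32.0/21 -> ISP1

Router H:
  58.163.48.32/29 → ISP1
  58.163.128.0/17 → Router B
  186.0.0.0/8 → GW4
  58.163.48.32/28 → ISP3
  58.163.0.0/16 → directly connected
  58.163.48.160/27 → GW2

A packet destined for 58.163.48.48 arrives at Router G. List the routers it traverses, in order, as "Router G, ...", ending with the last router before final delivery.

Router G, Router B, Router H

At Router G: longest match for 58.163.48.48 is 58.163.48.0/24 -> Router B
At Router B: longest match for 58.163.48.48 is 58.162.0.0/15 -> Router H
At Router H: longest match for 58.163.48.48 is 58.163.0.0/16 -> directly connected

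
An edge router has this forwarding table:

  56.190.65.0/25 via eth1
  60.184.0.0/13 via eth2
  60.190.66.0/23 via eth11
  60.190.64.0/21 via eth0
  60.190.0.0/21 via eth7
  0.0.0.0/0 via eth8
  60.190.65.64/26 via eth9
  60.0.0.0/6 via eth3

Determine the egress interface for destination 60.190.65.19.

eth0

Routes whose prefix contains 60.190.65.19:
  0.0.0.0/0 (default, matches everything) -> eth8
  60.0.0.0/6 (60.0.0.0 - 63.255.255.255) -> eth3
  60.184.0.0/13 (60.184.0.0 - 60.191.255.255) -> eth2
  60.190.64.0/21 (60.190.64.0 - 60.190.71.255) -> eth0
More-specific entries that do NOT match:
  60.190.65.64/26 (60.190.65.64 - 60.190.65.127) does not contain 60.190.65.19
  56.190.65.0/25 (56.190.65.0 - 56.190.65.127) does not contain 60.190.65.19
  60.190.66.0/23 (60.190.66.0 - 60.190.67.255) does not contain 60.190.65.19
Longest matching prefix is /21 -> interface eth0.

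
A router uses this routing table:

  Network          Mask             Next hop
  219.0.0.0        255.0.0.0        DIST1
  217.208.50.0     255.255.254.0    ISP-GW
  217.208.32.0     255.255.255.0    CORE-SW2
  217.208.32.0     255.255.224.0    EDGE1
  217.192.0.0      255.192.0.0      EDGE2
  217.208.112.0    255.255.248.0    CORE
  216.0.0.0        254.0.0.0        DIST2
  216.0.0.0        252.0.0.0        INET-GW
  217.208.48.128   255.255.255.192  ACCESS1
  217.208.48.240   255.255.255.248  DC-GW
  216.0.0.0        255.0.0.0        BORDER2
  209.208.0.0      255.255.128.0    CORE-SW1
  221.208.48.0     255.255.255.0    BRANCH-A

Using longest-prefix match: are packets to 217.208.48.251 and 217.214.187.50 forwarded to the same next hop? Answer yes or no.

no

217.208.48.251: longest match 217.208.32.0/19 -> EDGE1
217.214.187.50: longest match 217.192.0.0/10 -> EDGE2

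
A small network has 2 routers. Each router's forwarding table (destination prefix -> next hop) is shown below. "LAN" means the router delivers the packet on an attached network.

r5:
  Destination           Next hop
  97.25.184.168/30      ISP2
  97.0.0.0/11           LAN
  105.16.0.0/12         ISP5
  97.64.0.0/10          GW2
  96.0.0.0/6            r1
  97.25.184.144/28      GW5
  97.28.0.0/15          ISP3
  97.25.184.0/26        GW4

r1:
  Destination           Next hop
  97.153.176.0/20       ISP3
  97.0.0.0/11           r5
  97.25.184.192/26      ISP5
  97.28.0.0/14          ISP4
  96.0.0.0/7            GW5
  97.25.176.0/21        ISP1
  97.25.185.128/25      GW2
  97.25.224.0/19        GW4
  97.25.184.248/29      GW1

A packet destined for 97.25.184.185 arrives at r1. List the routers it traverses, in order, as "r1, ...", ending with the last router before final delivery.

At r1: longest match for 97.25.184.185 is 97.0.0.0/11 -> r5
At r5: longest match for 97.25.184.185 is 97.0.0.0/11 -> LAN

r1, r5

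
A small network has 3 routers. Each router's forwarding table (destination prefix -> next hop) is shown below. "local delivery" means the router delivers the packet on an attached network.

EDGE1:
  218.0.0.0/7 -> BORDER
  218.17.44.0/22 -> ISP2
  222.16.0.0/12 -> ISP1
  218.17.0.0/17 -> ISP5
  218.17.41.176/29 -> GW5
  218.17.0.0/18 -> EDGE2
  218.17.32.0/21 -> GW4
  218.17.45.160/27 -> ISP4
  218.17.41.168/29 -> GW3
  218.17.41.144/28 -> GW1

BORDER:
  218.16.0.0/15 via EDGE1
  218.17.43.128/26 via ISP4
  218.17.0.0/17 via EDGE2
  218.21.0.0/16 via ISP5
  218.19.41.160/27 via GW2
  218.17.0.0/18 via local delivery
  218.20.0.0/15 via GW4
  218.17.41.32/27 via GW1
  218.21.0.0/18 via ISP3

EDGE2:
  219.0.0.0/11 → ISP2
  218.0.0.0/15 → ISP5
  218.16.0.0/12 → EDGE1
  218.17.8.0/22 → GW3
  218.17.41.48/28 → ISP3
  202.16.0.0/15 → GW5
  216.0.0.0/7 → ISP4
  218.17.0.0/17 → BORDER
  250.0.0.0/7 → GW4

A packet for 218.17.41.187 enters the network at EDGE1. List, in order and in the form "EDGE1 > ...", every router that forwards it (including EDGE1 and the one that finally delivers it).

At EDGE1: longest match for 218.17.41.187 is 218.17.0.0/18 -> EDGE2
At EDGE2: longest match for 218.17.41.187 is 218.17.0.0/17 -> BORDER
At BORDER: longest match for 218.17.41.187 is 218.17.0.0/18 -> local delivery

EDGE1 > EDGE2 > BORDER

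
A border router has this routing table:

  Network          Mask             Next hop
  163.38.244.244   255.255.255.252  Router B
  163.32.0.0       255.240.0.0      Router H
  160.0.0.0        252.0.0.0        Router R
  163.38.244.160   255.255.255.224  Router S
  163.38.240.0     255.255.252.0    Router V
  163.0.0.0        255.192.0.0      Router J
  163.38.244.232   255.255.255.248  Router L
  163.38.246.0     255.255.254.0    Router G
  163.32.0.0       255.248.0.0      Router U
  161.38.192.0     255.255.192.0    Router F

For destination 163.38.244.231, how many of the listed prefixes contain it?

4

Prefixes containing 163.38.244.231:
  160.0.0.0/6 (160.0.0.0 - 163.255.255.255)
  163.0.0.0/10 (163.0.0.0 - 163.63.255.255)
  163.32.0.0/12 (163.32.0.0 - 163.47.255.255)
  163.32.0.0/13 (163.32.0.0 - 163.39.255.255)
Total matching entries: 4.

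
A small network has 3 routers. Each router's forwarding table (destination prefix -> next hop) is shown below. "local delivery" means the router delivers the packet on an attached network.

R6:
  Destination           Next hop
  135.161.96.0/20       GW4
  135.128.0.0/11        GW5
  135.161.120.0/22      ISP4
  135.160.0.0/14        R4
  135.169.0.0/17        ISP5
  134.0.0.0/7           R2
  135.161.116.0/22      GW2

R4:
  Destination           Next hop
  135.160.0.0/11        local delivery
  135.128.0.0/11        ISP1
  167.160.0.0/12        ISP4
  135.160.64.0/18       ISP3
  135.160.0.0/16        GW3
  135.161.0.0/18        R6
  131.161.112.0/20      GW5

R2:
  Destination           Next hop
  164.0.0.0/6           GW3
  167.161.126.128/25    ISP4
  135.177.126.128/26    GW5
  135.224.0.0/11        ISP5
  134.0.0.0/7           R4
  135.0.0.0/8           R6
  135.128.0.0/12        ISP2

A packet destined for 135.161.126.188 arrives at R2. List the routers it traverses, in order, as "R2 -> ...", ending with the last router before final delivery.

At R2: longest match for 135.161.126.188 is 135.0.0.0/8 -> R6
At R6: longest match for 135.161.126.188 is 135.160.0.0/14 -> R4
At R4: longest match for 135.161.126.188 is 135.160.0.0/11 -> local delivery

R2 -> R6 -> R4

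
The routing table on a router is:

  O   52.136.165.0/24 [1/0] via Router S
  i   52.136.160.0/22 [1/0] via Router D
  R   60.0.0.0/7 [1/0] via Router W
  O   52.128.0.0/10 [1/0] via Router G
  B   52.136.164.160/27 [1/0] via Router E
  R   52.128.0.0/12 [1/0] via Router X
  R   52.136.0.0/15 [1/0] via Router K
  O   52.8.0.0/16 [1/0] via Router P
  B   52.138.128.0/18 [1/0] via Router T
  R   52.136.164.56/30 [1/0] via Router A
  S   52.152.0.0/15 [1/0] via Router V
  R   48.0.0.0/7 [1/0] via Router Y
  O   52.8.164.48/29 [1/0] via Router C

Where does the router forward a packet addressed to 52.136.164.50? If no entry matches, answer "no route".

Routes whose prefix contains 52.136.164.50:
  52.128.0.0/10 (52.128.0.0 - 52.191.255.255) -> Router G
  52.128.0.0/12 (52.128.0.0 - 52.143.255.255) -> Router X
  52.136.0.0/15 (52.136.0.0 - 52.137.255.255) -> Router K
More-specific entries that do NOT match:
  52.136.164.56/30 (52.136.164.56 - 52.136.164.59) does not contain 52.136.164.50
  52.8.164.48/29 (52.8.164.48 - 52.8.164.55) does not contain 52.136.164.50
  52.136.164.160/27 (52.136.164.160 - 52.136.164.191) does not contain 52.136.164.50
  52.136.165.0/24 (52.136.165.0 - 52.136.165.255) does not contain 52.136.164.50
  52.136.160.0/22 (52.136.160.0 - 52.136.163.255) does not contain 52.136.164.50
  52.138.128.0/18 (52.138.128.0 - 52.138.191.255) does not contain 52.136.164.50
  52.8.0.0/16 (52.8.0.0 - 52.8.255.255) does not contain 52.136.164.50
Longest matching prefix is /15 -> next hop Router K.

Router K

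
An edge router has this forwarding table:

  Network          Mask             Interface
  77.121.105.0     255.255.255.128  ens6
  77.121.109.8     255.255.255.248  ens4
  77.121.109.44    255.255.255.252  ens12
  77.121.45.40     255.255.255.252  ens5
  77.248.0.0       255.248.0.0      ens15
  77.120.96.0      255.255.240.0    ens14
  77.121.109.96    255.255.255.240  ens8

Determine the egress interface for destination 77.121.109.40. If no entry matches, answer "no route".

No entry's prefix contains 77.121.109.40; there is no default route.

no route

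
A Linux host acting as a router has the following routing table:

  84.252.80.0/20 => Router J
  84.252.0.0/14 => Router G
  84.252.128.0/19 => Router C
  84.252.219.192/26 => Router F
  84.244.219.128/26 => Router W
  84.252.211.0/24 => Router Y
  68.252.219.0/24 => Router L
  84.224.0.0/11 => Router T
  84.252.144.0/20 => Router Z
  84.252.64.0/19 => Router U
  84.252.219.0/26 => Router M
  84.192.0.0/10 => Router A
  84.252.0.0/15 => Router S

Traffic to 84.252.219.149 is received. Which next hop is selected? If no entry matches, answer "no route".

Router S

Routes whose prefix contains 84.252.219.149:
  84.192.0.0/10 (84.192.0.0 - 84.255.255.255) -> Router A
  84.224.0.0/11 (84.224.0.0 - 84.255.255.255) -> Router T
  84.252.0.0/14 (84.252.0.0 - 84.255.255.255) -> Router G
  84.252.0.0/15 (84.252.0.0 - 84.253.255.255) -> Router S
More-specific entries that do NOT match:
  84.252.219.192/26 (84.252.219.192 - 84.252.219.255) does not contain 84.252.219.149
  84.244.219.128/26 (84.244.219.128 - 84.244.219.191) does not contain 84.252.219.149
  84.252.219.0/26 (84.252.219.0 - 84.252.219.63) does not contain 84.252.219.149
  84.252.211.0/24 (84.252.211.0 - 84.252.211.255) does not contain 84.252.219.149
  68.252.219.0/24 (68.252.219.0 - 68.252.219.255) does not contain 84.252.219.149
  84.252.80.0/20 (84.252.80.0 - 84.252.95.255) does not contain 84.252.219.149
  84.252.144.0/20 (84.252.144.0 - 84.252.159.255) does not contain 84.252.219.149
  84.252.128.0/19 (84.252.128.0 - 84.252.159.255) does not contain 84.252.219.149
  84.252.64.0/19 (84.252.64.0 - 84.252.95.255) does not contain 84.252.219.149
Longest matching prefix is /15 -> next hop Router S.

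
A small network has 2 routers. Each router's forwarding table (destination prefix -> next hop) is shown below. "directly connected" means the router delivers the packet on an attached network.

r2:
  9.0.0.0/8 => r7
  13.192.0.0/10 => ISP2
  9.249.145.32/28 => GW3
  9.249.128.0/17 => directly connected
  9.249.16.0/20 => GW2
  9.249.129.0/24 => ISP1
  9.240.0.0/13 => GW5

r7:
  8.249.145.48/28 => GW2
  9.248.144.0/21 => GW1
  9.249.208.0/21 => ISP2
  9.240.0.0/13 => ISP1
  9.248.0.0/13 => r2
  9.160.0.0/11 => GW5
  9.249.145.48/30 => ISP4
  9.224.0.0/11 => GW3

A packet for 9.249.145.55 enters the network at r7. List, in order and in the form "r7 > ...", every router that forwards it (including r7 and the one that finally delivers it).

At r7: longest match for 9.249.145.55 is 9.248.0.0/13 -> r2
At r2: longest match for 9.249.145.55 is 9.249.128.0/17 -> directly connected

r7 > r2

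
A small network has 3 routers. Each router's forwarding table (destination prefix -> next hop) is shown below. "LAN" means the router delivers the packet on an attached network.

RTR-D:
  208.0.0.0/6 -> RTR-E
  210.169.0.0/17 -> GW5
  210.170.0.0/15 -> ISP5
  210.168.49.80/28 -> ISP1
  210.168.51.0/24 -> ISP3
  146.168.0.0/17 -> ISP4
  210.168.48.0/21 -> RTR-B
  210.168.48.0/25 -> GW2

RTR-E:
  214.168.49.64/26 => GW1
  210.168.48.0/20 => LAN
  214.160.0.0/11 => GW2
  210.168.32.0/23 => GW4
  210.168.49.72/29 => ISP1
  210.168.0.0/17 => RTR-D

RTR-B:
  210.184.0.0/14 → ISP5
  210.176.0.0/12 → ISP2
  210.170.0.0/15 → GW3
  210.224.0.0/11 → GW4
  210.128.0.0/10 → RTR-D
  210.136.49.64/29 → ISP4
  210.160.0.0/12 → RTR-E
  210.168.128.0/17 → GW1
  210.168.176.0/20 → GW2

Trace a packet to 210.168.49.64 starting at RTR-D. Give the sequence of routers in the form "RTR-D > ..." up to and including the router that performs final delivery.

RTR-D > RTR-B > RTR-E

At RTR-D: longest match for 210.168.49.64 is 210.168.48.0/21 -> RTR-B
At RTR-B: longest match for 210.168.49.64 is 210.160.0.0/12 -> RTR-E
At RTR-E: longest match for 210.168.49.64 is 210.168.48.0/20 -> LAN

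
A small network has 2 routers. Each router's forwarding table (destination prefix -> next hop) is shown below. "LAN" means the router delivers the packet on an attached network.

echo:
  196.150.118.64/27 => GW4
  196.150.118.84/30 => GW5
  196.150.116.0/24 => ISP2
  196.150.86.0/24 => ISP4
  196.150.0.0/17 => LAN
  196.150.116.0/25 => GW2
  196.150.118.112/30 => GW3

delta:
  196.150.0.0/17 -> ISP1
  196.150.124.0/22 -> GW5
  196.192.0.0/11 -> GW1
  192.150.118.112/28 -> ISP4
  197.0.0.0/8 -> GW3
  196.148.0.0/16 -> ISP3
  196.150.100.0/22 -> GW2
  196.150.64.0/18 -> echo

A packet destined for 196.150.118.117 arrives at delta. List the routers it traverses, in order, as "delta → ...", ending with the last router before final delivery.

delta → echo

At delta: longest match for 196.150.118.117 is 196.150.64.0/18 -> echo
At echo: longest match for 196.150.118.117 is 196.150.0.0/17 -> LAN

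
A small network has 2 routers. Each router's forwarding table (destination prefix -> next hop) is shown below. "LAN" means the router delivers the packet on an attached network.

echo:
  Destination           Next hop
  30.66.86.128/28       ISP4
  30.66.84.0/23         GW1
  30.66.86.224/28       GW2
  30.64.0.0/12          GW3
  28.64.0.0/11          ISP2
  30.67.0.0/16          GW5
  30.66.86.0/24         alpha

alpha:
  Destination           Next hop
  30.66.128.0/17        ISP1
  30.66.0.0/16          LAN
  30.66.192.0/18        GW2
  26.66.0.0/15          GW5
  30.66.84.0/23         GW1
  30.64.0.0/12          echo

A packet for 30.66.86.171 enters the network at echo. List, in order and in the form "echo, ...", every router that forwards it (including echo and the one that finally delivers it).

At echo: longest match for 30.66.86.171 is 30.66.86.0/24 -> alpha
At alpha: longest match for 30.66.86.171 is 30.66.0.0/16 -> LAN

echo, alpha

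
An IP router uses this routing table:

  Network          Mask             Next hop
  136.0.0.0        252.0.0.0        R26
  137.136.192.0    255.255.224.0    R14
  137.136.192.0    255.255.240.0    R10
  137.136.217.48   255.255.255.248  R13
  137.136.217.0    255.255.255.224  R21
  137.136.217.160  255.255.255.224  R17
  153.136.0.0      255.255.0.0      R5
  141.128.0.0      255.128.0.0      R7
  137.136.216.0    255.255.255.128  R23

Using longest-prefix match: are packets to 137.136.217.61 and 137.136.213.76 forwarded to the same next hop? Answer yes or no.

137.136.217.61: longest match 137.136.192.0/19 -> R14
137.136.213.76: longest match 137.136.192.0/19 -> R14

yes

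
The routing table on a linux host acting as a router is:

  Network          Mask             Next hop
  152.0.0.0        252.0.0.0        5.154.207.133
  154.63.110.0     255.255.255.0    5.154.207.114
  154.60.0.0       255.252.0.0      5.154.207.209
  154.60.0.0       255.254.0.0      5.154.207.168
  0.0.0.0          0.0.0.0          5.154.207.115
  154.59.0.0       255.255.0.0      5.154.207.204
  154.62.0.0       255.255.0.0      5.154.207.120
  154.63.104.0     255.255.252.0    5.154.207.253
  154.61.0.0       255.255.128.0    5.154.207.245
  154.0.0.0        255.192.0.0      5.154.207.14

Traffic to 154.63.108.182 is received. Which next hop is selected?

5.154.207.209

Routes whose prefix contains 154.63.108.182:
  0.0.0.0/0 (default, matches everything) -> 5.154.207.115
  152.0.0.0/6 (152.0.0.0 - 155.255.255.255) -> 5.154.207.133
  154.0.0.0/10 (154.0.0.0 - 154.63.255.255) -> 5.154.207.14
  154.60.0.0/14 (154.60.0.0 - 154.63.255.255) -> 5.154.207.209
More-specific entries that do NOT match:
  154.63.110.0/24 (154.63.110.0 - 154.63.110.255) does not contain 154.63.108.182
  154.63.104.0/22 (154.63.104.0 - 154.63.107.255) does not contain 154.63.108.182
  154.61.0.0/17 (154.61.0.0 - 154.61.127.255) does not contain 154.63.108.182
  154.59.0.0/16 (154.59.0.0 - 154.59.255.255) does not contain 154.63.108.182
  154.62.0.0/16 (154.62.0.0 - 154.62.255.255) does not contain 154.63.108.182
  154.60.0.0/15 (154.60.0.0 - 154.61.255.255) does not contain 154.63.108.182
Longest matching prefix is /14 -> next hop 5.154.207.209.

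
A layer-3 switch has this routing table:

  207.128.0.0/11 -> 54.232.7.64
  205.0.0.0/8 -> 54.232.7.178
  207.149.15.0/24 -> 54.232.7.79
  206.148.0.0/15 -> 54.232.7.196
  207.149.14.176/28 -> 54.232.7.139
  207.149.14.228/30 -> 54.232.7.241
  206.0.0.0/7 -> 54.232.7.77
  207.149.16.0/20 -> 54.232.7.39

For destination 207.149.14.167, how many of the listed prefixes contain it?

2

Prefixes containing 207.149.14.167:
  206.0.0.0/7 (206.0.0.0 - 207.255.255.255)
  207.128.0.0/11 (207.128.0.0 - 207.159.255.255)
Total matching entries: 2.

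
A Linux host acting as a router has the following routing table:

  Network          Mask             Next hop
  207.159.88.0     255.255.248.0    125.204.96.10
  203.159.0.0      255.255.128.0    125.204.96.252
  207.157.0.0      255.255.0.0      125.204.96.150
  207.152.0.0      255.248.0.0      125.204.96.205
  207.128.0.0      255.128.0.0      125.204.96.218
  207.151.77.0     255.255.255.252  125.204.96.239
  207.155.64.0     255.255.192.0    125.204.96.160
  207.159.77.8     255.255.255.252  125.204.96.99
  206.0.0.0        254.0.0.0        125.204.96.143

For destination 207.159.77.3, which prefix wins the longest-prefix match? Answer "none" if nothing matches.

Entries matching 207.159.77.3:
  206.0.0.0/7 (206.0.0.0 - 207.255.255.255)
  207.128.0.0/9 (207.128.0.0 - 207.255.255.255)
  207.152.0.0/13 (207.152.0.0 - 207.159.255.255)
Most specific is 207.152.0.0/13.

207.152.0.0/13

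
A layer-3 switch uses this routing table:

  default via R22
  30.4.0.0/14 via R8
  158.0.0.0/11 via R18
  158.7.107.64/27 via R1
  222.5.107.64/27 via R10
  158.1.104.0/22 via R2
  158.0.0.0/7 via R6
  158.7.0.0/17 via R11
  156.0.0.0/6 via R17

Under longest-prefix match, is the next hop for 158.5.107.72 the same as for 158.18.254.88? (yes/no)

158.5.107.72: longest match 158.0.0.0/11 -> R18
158.18.254.88: longest match 158.0.0.0/11 -> R18

yes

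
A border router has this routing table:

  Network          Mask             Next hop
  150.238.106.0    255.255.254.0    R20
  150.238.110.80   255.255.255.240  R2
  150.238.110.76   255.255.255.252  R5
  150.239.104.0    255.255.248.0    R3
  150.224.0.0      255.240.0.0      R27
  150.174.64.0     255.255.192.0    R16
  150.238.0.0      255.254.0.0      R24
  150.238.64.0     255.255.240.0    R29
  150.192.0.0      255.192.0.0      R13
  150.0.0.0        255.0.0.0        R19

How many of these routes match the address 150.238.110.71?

4

Prefixes containing 150.238.110.71:
  150.0.0.0/8 (150.0.0.0 - 150.255.255.255)
  150.192.0.0/10 (150.192.0.0 - 150.255.255.255)
  150.224.0.0/12 (150.224.0.0 - 150.239.255.255)
  150.238.0.0/15 (150.238.0.0 - 150.239.255.255)
Total matching entries: 4.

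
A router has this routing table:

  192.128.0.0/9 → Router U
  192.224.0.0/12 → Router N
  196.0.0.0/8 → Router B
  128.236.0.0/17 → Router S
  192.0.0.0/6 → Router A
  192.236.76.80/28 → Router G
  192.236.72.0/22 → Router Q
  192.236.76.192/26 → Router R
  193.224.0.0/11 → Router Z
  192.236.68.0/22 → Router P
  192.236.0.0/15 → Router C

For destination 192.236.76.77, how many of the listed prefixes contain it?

Prefixes containing 192.236.76.77:
  192.0.0.0/6 (192.0.0.0 - 195.255.255.255)
  192.128.0.0/9 (192.128.0.0 - 192.255.255.255)
  192.224.0.0/12 (192.224.0.0 - 192.239.255.255)
  192.236.0.0/15 (192.236.0.0 - 192.237.255.255)
Total matching entries: 4.

4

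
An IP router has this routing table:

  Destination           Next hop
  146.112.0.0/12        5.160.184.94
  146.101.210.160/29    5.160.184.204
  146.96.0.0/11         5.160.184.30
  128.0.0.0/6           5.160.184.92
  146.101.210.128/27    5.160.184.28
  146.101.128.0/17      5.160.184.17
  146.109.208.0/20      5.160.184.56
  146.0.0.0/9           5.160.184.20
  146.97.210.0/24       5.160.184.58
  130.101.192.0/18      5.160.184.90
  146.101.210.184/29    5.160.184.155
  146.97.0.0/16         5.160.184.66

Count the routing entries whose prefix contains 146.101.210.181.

Prefixes containing 146.101.210.181:
  146.0.0.0/9 (146.0.0.0 - 146.127.255.255)
  146.96.0.0/11 (146.96.0.0 - 146.127.255.255)
  146.101.128.0/17 (146.101.128.0 - 146.101.255.255)
Total matching entries: 3.

3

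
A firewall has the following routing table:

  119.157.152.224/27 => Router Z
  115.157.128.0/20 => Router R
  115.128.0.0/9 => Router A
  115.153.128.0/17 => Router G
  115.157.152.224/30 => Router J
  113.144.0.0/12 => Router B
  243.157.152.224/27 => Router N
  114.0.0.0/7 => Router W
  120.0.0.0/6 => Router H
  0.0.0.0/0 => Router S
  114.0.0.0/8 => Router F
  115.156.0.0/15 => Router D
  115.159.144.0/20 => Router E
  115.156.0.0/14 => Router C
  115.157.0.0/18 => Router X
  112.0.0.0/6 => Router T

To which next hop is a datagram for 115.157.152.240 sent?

Router D

Routes whose prefix contains 115.157.152.240:
  0.0.0.0/0 (default, matches everything) -> Router S
  112.0.0.0/6 (112.0.0.0 - 115.255.255.255) -> Router T
  114.0.0.0/7 (114.0.0.0 - 115.255.255.255) -> Router W
  115.128.0.0/9 (115.128.0.0 - 115.255.255.255) -> Router A
  115.156.0.0/14 (115.156.0.0 - 115.159.255.255) -> Router C
  115.156.0.0/15 (115.156.0.0 - 115.157.255.255) -> Router D
More-specific entries that do NOT match:
  115.157.152.224/30 (115.157.152.224 - 115.157.152.227) does not contain 115.157.152.240
  119.157.152.224/27 (119.157.152.224 - 119.157.152.255) does not contain 115.157.152.240
  243.157.152.224/27 (243.157.152.224 - 243.157.152.255) does not contain 115.157.152.240
  115.157.128.0/20 (115.157.128.0 - 115.157.143.255) does not contain 115.157.152.240
  115.159.144.0/20 (115.159.144.0 - 115.159.159.255) does not contain 115.157.152.240
  115.157.0.0/18 (115.157.0.0 - 115.157.63.255) does not contain 115.157.152.240
  115.153.128.0/17 (115.153.128.0 - 115.153.255.255) does not contain 115.157.152.240
Longest matching prefix is /15 -> next hop Router D.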